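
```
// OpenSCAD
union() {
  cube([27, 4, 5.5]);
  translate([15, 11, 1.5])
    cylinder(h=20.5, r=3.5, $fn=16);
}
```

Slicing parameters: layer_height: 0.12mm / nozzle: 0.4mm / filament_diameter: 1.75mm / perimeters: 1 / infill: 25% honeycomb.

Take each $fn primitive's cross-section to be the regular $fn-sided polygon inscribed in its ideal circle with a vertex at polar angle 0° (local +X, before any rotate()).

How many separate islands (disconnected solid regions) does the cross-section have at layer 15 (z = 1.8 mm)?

2

At z = 1.8 mm: the 27×4 cube contributes its full rectangle; the r=3.5 cylinder at (15, 11) contributes a regular 16-gon of circumradius 3.5; Combining (union): the 2 present regions are separate (no shared area or edge), so areas and boundary lengths simply add and each stays a separate island — 2 connected regions. Overall, the cross-section has 2 separate islands. Island count = 2.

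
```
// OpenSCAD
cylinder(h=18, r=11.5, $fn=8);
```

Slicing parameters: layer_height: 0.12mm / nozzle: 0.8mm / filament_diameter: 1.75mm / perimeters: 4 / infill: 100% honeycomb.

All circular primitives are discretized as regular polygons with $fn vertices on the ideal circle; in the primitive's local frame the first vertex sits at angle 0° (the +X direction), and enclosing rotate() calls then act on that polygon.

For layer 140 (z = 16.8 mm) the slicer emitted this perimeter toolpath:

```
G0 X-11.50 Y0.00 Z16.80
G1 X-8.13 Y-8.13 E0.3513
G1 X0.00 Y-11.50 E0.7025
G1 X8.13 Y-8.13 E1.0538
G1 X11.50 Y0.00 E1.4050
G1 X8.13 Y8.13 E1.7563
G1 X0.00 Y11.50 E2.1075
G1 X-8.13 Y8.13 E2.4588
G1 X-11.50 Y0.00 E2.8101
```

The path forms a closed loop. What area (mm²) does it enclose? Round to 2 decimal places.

Apply the shoelace formula to the sequence of (X, Y) vertices; enclosed area = 373.98 mm².

373.98 mm²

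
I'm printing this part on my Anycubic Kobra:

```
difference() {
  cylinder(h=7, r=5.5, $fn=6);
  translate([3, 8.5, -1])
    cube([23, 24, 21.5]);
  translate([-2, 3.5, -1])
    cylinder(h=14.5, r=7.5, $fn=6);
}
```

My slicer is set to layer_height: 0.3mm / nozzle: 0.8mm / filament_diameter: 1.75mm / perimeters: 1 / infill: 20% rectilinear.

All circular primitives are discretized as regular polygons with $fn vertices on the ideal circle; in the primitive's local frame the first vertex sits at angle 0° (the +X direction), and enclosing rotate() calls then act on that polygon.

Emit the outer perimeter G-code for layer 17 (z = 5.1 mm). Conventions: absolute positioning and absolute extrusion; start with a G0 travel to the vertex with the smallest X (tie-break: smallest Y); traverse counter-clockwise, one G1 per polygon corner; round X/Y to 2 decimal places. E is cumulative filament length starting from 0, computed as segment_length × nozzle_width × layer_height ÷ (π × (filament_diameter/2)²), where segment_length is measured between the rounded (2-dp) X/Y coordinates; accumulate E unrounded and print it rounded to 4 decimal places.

At z = 5.1 mm: the cylinder: section is a regular 6-gon, circumradius r=5.5; the cube at (3, 8.5) (footprint 23×24) is included at this height; the cylinder at (-2, 3.5): section is a regular 6-gon, circumradius r=7.5; After the difference (first − rest): starting from the r=5.5 cylinder, the 23×24 cube at (3, 8.5) misses the remaining region (no effect); the r=7.5 cylinder at (-2, 3.5) partially overlaps it — only the 59.24 mm² overlap (of its 146.14 mm²) is removed, clipping the outline — 1 connected region. The outline is a single polygon with 6 vertices. Extrusion per mm of travel: 0.8 × 0.3 / (π × 0.875²) = 0.099780. Accumulating E over each segment gives final E = 2.5998.

G0 X-3.77 Y-3.00 Z5.10
G1 X-2.75 Y-4.76 E0.2030
G1 X2.75 Y-4.76 E0.7518
G1 X5.50 Y0.00 E1.3003
G1 X4.49 Y1.75 E1.5019
G1 X1.75 Y-3.00 E2.0491
G1 X-3.77 Y-3.00 E2.5998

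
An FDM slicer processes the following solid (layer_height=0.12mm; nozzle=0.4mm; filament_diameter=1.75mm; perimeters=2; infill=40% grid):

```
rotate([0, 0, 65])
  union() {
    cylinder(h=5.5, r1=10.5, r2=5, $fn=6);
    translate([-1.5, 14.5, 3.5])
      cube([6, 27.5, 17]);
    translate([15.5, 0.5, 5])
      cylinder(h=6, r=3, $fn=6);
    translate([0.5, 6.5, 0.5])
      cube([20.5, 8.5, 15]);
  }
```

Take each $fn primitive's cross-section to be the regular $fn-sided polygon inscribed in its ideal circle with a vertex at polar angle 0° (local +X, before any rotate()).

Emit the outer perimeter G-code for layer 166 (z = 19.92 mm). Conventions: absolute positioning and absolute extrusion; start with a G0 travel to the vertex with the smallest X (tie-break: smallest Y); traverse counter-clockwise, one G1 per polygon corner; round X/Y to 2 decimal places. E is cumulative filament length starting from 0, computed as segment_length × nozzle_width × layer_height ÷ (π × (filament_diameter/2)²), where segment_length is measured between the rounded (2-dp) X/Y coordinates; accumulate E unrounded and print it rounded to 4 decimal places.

G0 X-38.70 Y16.39 Z19.92
G1 X-13.78 Y4.77 E0.5487
G1 X-11.24 Y10.21 E0.6685
G1 X-36.16 Y21.83 E1.2172
G1 X-38.70 Y16.39 E1.3370

At z = 19.92 mm: the cone is not intersected at this z (z outside [0, 5.5]); the 6×27.5 cube at (-1.5, 14.5) contributes its full rectangle; the cylinder at (15.5, 0.5) is absent (z outside [5, 11]); the cube at (0.5, 6.5) is absent (z outside [0.5, 15.5]); Combining (union): only the 6×27.5 cube at (-1.5, 14.5) is present, so the union is just that shape — 1 connected region; (whole slice rotated 65° about Z — lengths, areas and connectivity unchanged). The outline is a single polygon with 4 vertices. Extrusion per mm of travel: 0.4 × 0.12 / (π × 0.875²) = 0.019956. Accumulating E over each segment gives final E = 1.3370.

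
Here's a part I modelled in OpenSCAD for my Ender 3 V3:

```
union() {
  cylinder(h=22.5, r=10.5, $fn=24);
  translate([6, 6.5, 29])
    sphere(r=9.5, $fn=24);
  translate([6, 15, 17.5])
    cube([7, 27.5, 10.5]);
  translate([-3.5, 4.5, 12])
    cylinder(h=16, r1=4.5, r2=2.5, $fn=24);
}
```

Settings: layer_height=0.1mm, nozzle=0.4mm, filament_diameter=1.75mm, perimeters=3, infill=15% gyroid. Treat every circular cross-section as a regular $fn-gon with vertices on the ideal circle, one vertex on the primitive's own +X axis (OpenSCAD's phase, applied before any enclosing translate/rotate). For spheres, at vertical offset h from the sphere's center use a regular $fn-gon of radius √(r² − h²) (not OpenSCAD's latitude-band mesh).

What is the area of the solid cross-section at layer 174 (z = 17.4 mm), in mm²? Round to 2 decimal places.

At z = 17.4 mm: the r=10.5 cylinder gives a regular 24-gon of circumradius 10.5 (constant along its height) (area = (24/2)·10.500²·sin(360°/24) = 342.42 mm²); the sphere at (6, 6.5) is absent (|z−center|=11.600 > r=9.5); the cube at (6, 15) is not intersected at this z (z outside [17.5, 28]); the cone at (-3.5, 4.5) (r1=4.5→r2=2.5) has section circumradius 3.825 here — a regular 24-gon (area = (24/2)·3.825²·sin(360°/24) = 45.44 mm²); Merging all regions: the cone at (-3.5, 4.5) lies entirely inside the r=10.5 cylinder, so the union is just the r=10.5 cylinder — area = 342.42 mm². Overall, the cross-section is a single solid region. Net area = 342.42 mm².

342.42 mm²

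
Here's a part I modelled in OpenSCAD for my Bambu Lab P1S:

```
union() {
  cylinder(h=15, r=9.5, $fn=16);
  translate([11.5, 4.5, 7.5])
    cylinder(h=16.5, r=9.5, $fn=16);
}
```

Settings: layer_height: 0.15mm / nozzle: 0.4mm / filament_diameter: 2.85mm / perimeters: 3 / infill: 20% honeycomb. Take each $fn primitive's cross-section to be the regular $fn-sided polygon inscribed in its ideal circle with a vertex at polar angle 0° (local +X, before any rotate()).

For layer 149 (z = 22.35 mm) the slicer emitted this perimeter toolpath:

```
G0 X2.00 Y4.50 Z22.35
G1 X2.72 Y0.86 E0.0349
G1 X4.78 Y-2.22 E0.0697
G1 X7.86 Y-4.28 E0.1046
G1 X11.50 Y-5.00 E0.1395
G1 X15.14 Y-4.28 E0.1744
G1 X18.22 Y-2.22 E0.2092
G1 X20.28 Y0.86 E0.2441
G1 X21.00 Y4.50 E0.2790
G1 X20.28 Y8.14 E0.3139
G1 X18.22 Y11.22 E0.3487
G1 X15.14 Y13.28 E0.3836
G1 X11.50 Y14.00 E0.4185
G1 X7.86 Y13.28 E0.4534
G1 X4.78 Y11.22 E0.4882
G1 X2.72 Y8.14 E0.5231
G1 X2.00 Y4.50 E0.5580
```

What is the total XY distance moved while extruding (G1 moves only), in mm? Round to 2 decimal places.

59.33 mm

Sum the Euclidean lengths of each G1 segment: total = 59.33 mm.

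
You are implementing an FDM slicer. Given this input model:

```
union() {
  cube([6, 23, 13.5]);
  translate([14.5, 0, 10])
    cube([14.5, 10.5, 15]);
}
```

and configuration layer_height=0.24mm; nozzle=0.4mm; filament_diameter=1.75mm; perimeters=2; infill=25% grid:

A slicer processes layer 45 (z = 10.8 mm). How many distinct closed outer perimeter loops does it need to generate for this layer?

2

At z = 10.8 mm: the cube is present — its section is the full 6×23 rectangle; the cube at (14.5, 0) (footprint 14.5×10.5) is included at this height; Combining (union): the 2 present regions are separate (no shared area or edge), so areas and boundary lengths simply add and each stays a separate island — 2 connected regions. The result has 2 disconnected regions.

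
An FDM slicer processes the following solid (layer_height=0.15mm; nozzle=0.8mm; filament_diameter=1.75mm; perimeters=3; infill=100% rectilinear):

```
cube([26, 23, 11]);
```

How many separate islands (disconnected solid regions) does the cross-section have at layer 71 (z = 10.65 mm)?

1

At z = 10.65 mm: the cube (footprint 26×23) is included at this height. Overall, the cross-section is a single solid region. Island count = 1.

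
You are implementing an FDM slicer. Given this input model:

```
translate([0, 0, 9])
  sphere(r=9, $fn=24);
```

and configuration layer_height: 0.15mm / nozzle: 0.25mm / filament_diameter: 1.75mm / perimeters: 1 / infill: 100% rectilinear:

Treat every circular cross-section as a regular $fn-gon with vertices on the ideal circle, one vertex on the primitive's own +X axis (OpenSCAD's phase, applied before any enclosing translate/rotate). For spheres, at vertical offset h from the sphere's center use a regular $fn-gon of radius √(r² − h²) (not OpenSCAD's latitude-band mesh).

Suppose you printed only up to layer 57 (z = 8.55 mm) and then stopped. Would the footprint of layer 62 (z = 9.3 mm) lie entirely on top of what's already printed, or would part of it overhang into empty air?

entirely on top

Compare the two slices. At z = 8.55: the r=9 sphere slices to a regular 24-gon of circumradius 8.989 (√(r²−h²) with h=0.45 from center) (area = (24/2)·8.989²·sin(360°/24) = 250.94 mm²). At z = 9.3: the sphere: section is a regular 24-gon, circumradius = √(r²−h²) = √(9²−0.3²) = 8.995 (area = (24/2)·8.995²·sin(360°/24) = 251.29 mm²). Checking containment: the cross-section at z = 9.3 is a subset of the cross-section at z = 8.55.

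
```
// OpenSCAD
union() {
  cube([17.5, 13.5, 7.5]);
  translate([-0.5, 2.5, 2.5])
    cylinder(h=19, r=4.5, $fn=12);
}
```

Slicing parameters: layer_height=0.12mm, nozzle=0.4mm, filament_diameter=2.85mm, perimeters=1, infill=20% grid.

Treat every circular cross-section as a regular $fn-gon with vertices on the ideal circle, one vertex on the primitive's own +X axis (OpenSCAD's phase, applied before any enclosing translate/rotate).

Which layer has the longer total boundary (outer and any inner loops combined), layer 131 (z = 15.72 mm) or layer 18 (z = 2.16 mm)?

layer 18 (z = 2.16 mm)

Layer 131 (z = 15.72): the cube does not reach this height (z outside [0, 7.5]); the r=4.5 cylinder at (-0.5, 2.5) gives a regular 12-gon of circumradius 4.5 (constant along its height) (perimeter = 2·12·4.500·sin(180°/12) = 27.95 mm); Merging all regions: only the r=4.5 cylinder at (-0.5, 2.5) is present, so the union is just that shape — boundary = 27.95 mm. So its perimeter = 27.95 mm. Layer 18 (z = 2.16): the cube is present — its section is the full 17.5×13.5 rectangle (perimeter 62.00 mm); the cylinder at (-0.5, 2.5) is absent (z outside [2.5, 21.5]); Merging all regions: only the 17.5×13.5 cube is present, so the union is just that shape — boundary = 62.00 mm. So its perimeter = 62.00 mm. Layer 18 is larger (62.00 vs 27.95 mm).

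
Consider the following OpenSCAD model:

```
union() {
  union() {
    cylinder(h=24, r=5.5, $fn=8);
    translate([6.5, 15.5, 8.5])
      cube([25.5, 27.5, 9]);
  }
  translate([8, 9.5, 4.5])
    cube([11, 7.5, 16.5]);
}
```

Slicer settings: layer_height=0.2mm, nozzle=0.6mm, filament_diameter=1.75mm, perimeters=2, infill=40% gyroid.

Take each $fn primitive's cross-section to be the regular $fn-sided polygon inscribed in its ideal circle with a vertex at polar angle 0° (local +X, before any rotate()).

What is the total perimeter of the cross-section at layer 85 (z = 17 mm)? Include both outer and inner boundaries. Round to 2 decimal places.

151.68 mm

At z = 17 mm: the r=5.5 cylinder gives a regular 8-gon of circumradius 5.5 (constant along its height) (perimeter = 2·8·5.500·sin(180°/8) = 33.68 mm); the cube at (6.5, 15.5) is present — its section is the full 25.5×27.5 rectangle (perimeter 106.00 mm); Merging all regions: the 2 present regions are separate (no shared area or edge), so areas and boundary lengths simply add and each stays a separate island — boundary = 139.68 mm; the cube at (8, 9.5) (footprint 11×7.5) is included at this height (perimeter 37.00 mm); Merging all regions: the regions partially overlap (shared area 16.50 mm²), so the edge portions inside another operand are dropped and the merged outline is re-measured after clipping — boundary = 151.68 mm. Overall, the cross-section has 2 separate islands. Total boundary length (outer) = 151.68 mm.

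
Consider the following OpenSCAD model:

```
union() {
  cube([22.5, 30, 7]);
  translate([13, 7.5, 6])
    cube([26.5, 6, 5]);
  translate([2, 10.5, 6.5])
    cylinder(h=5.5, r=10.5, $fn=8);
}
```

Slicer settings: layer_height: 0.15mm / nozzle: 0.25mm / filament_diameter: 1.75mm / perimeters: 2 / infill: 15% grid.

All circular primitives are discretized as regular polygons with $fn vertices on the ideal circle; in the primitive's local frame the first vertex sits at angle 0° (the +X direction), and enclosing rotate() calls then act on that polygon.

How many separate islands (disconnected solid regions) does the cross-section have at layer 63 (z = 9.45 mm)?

2

At z = 9.45 mm: the cube does not reach this height (z outside [0, 7]); the 26.5×6 cube at (13, 7.5) contributes its full rectangle; the r=10.5 cylinder at (2, 10.5) gives a regular 8-gon of circumradius 10.5 (constant along its height); Combining (union): the 2 present regions are separate (no shared area or edge), so areas and boundary lengths simply add and each stays a separate island — 2 connected regions. Overall, the cross-section has 2 separate islands. Island count = 2.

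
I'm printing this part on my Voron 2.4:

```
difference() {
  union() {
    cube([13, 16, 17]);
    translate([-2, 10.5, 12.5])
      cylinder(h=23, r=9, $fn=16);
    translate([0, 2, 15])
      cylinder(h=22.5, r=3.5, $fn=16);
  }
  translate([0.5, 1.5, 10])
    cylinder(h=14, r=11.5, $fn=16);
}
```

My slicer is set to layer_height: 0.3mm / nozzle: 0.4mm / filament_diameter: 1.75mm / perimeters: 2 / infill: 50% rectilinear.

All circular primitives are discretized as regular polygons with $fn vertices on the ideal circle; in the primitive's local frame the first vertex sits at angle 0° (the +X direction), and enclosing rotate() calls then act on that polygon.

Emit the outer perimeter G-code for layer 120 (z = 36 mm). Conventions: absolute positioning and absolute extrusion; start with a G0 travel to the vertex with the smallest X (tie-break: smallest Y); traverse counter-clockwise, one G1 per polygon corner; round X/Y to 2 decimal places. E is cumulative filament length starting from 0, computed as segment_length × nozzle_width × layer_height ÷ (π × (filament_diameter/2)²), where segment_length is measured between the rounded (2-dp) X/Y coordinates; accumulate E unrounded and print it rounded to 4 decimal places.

At z = 36 mm: the cube is not intersected at this z (z outside [0, 17]); the cylinder at (-2, 10.5) does not reach this height (z outside [12.5, 35.5]); the cylinder at (0, 2): section is a regular 16-gon, circumradius r=3.5; Taking the union: only the r=3.5 cylinder at (0, 2) is present, so the union is just that shape — 1 connected region; the cylinder at (0.5, 1.5) is not intersected at this z (z outside [10, 24]); Subtracting the remaining from the first: none of the subtracted shapes is present at this height, so the result so far is unchanged — 1 connected region. The outline is a single polygon with 16 vertices. Extrusion per mm of travel: 0.4 × 0.3 / (π × 0.875²) = 0.049890. Accumulating E over each segment gives final E = 1.0891.

G0 X-3.50 Y2.00 Z36.00
G1 X-3.23 Y0.66 E0.0682
G1 X-2.47 Y-0.47 E0.1361
G1 X-1.34 Y-1.23 E0.2041
G1 X0.00 Y-1.50 E0.2723
G1 X1.34 Y-1.23 E0.3405
G1 X2.47 Y-0.47 E0.4084
G1 X3.23 Y0.66 E0.4764
G1 X3.50 Y2.00 E0.5445
G1 X3.23 Y3.34 E0.6127
G1 X2.47 Y4.47 E0.6807
G1 X1.34 Y5.23 E0.7486
G1 X0.00 Y5.50 E0.8168
G1 X-1.34 Y5.23 E0.8850
G1 X-2.47 Y4.47 E0.9530
G1 X-3.23 Y3.34 E1.0209
G1 X-3.50 Y2.00 E1.0891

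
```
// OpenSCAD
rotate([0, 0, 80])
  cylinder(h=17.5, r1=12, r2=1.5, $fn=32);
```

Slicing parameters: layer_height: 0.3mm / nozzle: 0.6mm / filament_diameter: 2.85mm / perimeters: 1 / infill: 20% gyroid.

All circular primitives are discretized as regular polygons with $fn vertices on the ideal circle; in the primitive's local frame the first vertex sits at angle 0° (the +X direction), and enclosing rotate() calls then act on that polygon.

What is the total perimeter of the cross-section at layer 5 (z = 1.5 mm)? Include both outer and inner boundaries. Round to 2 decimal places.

At z = 1.5 mm: the cone (r1=12→r2=1.5) has section circumradius 11.100 here — a regular 32-gon (perimeter = 2·32·11.100·sin(180°/32) = 69.63 mm); (rotated 80° about Z; rotation is an isometry so areas/perimeters/island counts are preserved). Overall, the cross-section is a single solid region. Total boundary length (outer) = 69.63 mm.

69.63 mm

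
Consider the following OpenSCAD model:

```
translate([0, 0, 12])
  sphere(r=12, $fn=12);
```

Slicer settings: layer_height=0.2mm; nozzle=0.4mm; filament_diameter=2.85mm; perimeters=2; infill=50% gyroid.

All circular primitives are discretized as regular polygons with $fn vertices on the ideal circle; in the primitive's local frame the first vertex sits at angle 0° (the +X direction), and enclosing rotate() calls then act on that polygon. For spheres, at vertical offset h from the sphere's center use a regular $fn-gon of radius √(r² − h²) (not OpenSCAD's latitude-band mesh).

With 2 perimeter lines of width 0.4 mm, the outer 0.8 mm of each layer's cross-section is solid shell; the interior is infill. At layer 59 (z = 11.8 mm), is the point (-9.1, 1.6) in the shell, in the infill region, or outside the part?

At z = 11.8 mm: the sphere: section is a regular 12-gon, circumradius = √(r²−h²) = √(12²−0.2²) = 11.998. Overall, the cross-section is a single solid region. The nearest boundary edge runs (-10.39, 6.00)→(-12.00, 0.00); distance from the point to it = 2.39 mm. The point is inside the cross-section and 2.39 mm from the nearest boundary — more than the 0.8 mm shell width (2 × 0.4), so it's in the infill interior.

infill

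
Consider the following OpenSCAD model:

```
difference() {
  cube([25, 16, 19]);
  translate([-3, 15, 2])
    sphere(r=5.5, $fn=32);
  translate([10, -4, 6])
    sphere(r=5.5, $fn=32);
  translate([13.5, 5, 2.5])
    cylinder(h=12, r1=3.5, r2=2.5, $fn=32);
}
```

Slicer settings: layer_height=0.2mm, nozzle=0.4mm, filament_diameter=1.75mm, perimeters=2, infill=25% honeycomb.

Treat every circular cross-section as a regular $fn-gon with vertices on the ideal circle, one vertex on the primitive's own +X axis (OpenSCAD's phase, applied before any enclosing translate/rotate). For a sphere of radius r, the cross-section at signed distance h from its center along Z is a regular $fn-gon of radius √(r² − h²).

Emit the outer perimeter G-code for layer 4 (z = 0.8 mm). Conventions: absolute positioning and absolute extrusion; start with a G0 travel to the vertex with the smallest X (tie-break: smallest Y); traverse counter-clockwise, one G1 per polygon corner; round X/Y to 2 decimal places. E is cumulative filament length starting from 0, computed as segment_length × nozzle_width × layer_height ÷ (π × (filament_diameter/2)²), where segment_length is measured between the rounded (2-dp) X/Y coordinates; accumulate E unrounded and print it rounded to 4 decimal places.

At z = 0.8 mm: the cube is present — its section is the full 25×16 rectangle; the r=5.5 sphere at (-3, 15) contributes a regular 32-gon of circumradius √(5.5²−1.2²) = 5.367; the r=5.5 sphere at (10, -4) slices to a regular 32-gon of circumradius 1.792 (√(r²−h²) with h=5.2 from center); the cone at (13.5, 5) is not intersected at this z (z outside [2.5, 14.5]); Taking the first minus the rest: starting from the 25×16 cube, the r=5.5 sphere at (-3, 15) partially overlaps it — only the 9.64 mm² overlap (of its 89.93 mm²) is removed, clipping the outline; the r=5.5 sphere at (10, -4) misses the remaining region (no effect) — 1 connected region. The outline is a single polygon with 10 vertices. Extrusion per mm of travel: 0.4 × 0.2 / (π × 0.875²) = 0.033260. Accumulating E over each segment gives final E = 2.6782.

G0 X0.00 Y0.00 Z0.80
G1 X25.00 Y0.00 E0.8315
G1 X25.00 Y16.00 E1.3637
G1 X2.27 Y16.00 E2.1197
G1 X2.37 Y15.00 E2.1531
G1 X2.26 Y13.95 E2.1882
G1 X1.96 Y12.95 E2.2229
G1 X1.46 Y12.02 E2.2581
G1 X0.80 Y11.20 E2.2931
G1 X0.00 Y10.55 E2.3273
G1 X0.00 Y0.00 E2.6782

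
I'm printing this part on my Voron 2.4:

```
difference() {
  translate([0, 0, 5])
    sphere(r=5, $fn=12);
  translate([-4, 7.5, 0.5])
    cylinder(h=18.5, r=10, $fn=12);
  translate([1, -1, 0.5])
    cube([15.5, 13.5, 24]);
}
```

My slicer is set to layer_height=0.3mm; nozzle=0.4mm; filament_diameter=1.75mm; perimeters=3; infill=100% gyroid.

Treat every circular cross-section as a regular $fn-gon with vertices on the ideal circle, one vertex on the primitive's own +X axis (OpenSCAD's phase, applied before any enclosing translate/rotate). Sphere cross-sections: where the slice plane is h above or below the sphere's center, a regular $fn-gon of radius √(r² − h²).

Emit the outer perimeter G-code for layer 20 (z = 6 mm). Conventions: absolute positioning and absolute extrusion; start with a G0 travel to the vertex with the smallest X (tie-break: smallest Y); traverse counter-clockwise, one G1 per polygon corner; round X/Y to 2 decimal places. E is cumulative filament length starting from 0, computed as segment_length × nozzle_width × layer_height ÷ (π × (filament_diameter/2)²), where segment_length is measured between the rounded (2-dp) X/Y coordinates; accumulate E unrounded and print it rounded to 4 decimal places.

At z = 6 mm: the sphere: section is a regular 12-gon, circumradius = √(r²−h²) = √(5²−1²) = 4.899; the cylinder at (-4, 7.5): section is a regular 12-gon, circumradius r=10; the cube at (1, -1) (footprint 15.5×13.5) is included at this height; Subtracting the remaining from the first: starting from the r=5 sphere, the r=10 cylinder at (-4, 7.5) partially overlaps it — only the 44.27 mm² overlap (of its 300.00 mm²) is removed, clipping the outline; the 15.5×13.5 cube at (1, -1) partially overlaps it — only the 6.06 mm² overlap (of its 209.25 mm²) is removed, clipping the outline — 1 connected region. The outline is a single polygon with 10 vertices. Extrusion per mm of travel: 0.4 × 0.3 / (π × 0.875²) = 0.049890. Accumulating E over each segment gives final E = 1.0374.

G0 X-4.25 Y-2.43 Z6.00
G1 X-4.24 Y-2.45 E0.0011
G1 X-2.45 Y-4.24 E0.1274
G1 X0.00 Y-4.90 E0.2540
G1 X2.45 Y-4.24 E0.3806
G1 X4.24 Y-2.45 E0.5069
G1 X4.63 Y-1.00 E0.5818
G1 X1.16 Y-1.00 E0.7549
G1 X1.00 Y-1.16 E0.7662
G1 X-4.00 Y-2.50 E1.0245
G1 X-4.25 Y-2.43 E1.0374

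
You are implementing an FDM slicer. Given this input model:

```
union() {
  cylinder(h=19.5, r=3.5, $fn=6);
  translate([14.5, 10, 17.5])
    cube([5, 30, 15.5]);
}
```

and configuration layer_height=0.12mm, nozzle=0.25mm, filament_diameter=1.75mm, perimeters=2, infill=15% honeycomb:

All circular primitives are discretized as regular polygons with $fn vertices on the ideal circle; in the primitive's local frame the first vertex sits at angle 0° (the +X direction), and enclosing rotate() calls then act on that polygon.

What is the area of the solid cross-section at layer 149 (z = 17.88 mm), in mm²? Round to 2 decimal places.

At z = 17.88 mm: the cylinder: section is a regular 6-gon, circumradius r=3.5 (area = (6/2)·3.500²·sin(360°/6) = 31.83 mm²); the 5×30 cube at (14.5, 10) contributes its full rectangle (area 150.00 mm²); Taking the union: the 2 present regions are separate (no shared area or edge), so areas and boundary lengths simply add and each stays a separate island — area = 181.83 mm². Overall, the cross-section has 2 separate islands. Net area = 181.83 mm².

181.83 mm²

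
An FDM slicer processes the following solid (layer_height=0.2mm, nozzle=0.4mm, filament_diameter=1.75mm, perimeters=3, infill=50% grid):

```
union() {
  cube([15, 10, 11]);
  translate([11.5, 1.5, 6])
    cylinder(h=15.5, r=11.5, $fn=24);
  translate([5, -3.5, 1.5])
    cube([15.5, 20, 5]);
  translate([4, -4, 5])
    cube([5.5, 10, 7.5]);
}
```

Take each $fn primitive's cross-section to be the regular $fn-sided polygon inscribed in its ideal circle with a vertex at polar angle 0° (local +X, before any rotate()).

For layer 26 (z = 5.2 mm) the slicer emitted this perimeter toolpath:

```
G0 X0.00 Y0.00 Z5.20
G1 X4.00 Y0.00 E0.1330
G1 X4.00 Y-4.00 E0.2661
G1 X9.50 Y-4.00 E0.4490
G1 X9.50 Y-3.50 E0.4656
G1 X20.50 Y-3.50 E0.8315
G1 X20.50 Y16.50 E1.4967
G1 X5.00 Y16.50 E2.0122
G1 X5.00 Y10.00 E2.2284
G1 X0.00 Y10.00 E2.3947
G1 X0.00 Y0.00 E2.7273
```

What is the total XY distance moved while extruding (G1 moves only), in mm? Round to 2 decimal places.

Sum the Euclidean lengths of each G1 segment: total = 82.00 mm.

82.00 mm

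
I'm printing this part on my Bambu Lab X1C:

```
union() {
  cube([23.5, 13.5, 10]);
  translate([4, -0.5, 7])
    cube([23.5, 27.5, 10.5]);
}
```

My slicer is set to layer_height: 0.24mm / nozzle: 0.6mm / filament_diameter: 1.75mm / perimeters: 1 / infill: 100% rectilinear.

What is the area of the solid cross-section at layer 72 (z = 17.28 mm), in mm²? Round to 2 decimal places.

At z = 17.28 mm: the cube is not intersected at this z (z outside [0, 10]); the cube at (4, -0.5) is present — its section is the full 23.5×27.5 rectangle (area 646.25 mm²); Merging all regions: only the 23.5×27.5 cube at (4, -0.5) is present, so the union is just that shape — area = 646.25 mm². Overall, the cross-section is a single solid region. Net area = 646.25 mm².

646.25 mm²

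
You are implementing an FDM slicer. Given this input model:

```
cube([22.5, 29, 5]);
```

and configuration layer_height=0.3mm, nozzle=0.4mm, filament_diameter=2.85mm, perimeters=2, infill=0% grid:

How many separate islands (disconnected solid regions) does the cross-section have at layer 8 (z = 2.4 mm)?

At z = 2.4 mm: the cube (footprint 22.5×29) is included at this height. Overall, the cross-section is a single solid region. Island count = 1.

1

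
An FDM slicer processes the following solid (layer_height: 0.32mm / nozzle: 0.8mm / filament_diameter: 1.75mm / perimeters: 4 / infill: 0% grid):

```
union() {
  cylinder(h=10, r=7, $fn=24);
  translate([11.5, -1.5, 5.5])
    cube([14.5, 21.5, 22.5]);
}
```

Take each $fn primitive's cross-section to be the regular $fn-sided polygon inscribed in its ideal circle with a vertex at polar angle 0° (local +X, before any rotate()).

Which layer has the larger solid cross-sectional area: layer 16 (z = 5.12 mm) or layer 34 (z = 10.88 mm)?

Layer 16 (z = 5.12): the r=7 cylinder gives a regular 24-gon of circumradius 7 (constant along its height) (area = (24/2)·7.000²·sin(360°/24) = 152.19 mm²); the cube at (11.5, -1.5) is not intersected at this z (z outside [5.5, 28]); Combining (union): only the r=7 cylinder is present, so the union is just that shape — area = 152.19 mm². So its area = 152.19 mm². Layer 34 (z = 10.88): the cylinder is not intersected at this z (z outside [0, 10]); the 14.5×21.5 cube at (11.5, -1.5) contributes its full rectangle (area 311.75 mm²); Combining (union): only the 14.5×21.5 cube at (11.5, -1.5) is present, so the union is just that shape — area = 311.75 mm². So its area = 311.75 mm². Layer 34 is larger (311.75 vs 152.19 mm²).

layer 34 (z = 10.88 mm)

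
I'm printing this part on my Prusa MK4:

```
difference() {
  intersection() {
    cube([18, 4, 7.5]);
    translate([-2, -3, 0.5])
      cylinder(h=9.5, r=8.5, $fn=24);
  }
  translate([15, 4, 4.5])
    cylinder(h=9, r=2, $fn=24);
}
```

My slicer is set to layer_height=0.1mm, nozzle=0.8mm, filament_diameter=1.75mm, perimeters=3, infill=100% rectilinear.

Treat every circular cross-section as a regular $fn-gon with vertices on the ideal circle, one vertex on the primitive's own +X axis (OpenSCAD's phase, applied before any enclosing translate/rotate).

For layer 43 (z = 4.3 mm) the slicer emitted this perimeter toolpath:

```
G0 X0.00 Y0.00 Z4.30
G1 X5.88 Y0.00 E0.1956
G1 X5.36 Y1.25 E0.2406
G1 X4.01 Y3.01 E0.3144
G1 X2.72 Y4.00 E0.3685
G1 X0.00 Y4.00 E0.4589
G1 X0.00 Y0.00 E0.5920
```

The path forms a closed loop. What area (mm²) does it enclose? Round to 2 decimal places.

18.60 mm²

Apply the shoelace formula to the sequence of (X, Y) vertices; enclosed area = 18.60 mm².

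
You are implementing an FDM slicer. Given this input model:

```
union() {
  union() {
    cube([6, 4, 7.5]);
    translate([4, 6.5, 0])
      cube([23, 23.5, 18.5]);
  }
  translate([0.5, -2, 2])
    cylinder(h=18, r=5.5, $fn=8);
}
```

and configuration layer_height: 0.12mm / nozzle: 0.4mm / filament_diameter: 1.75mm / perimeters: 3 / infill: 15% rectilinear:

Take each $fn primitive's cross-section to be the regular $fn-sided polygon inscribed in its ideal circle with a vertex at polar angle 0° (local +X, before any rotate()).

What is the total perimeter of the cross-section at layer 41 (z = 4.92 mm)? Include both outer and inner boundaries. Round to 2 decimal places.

131.42 mm

At z = 4.92 mm: the 6×4 cube contributes its full rectangle (perimeter 20.00 mm); the cube at (4, 6.5) (footprint 23×23.5) is included at this height (perimeter 93.00 mm); Taking the union: the 2 present regions are separate (no shared area or edge), so areas and boundary lengths simply add and each stays a separate island — boundary = 113.00 mm; the r=5.5 cylinder at (0.5, -2) gives a regular 8-gon of circumradius 5.5 (constant along its height) (perimeter = 2·8·5.500·sin(180°/8) = 33.68 mm); Merging all regions: the regions partially overlap (shared area 12.92 mm²), so the edge portions inside another operand are dropped and the merged outline is re-measured after clipping — boundary = 131.42 mm. Overall, the cross-section has 2 separate islands. Total boundary length (outer) = 131.42 mm.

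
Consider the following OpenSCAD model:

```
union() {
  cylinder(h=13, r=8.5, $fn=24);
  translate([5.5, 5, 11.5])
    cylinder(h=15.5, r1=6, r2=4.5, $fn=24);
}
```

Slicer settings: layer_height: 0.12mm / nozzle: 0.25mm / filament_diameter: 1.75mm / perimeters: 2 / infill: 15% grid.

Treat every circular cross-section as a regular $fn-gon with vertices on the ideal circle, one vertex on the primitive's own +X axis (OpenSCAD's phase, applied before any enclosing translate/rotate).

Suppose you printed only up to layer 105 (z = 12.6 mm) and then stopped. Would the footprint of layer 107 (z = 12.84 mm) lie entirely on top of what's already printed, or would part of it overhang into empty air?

entirely on top

Compare the two slices. At z = 12.6: the r=8.5 cylinder contributes a regular 24-gon of circumradius 8.5 (area = (24/2)·8.500²·sin(360°/24) = 224.40 mm²); the cone at (5.5, 5) contributes a regular 24-gon of circumradius 5.894 (interpolated between r1=6 and r2=4.5 at t=0.071) (area = (24/2)·5.894²·sin(360°/24) = 107.88 mm²); Taking the union: the regions partially overlap — summed areas 332.27 mm² minus the doubly-counted overlap 57.36 mm² gives 274.92 mm² — area = 274.92 mm². At z = 12.84: the r=8.5 cylinder gives a regular 24-gon of circumradius 8.5 (constant along its height) (area = (24/2)·8.500²·sin(360°/24) = 224.40 mm²); the cone at (5.5, 5) contributes a regular 24-gon of circumradius 5.870 (interpolated between r1=6 and r2=4.5 at t=0.086) (area = (24/2)·5.870²·sin(360°/24) = 107.03 mm²); Merging all regions: the regions partially overlap — summed areas 331.43 mm² minus the doubly-counted overlap 56.99 mm² gives 274.44 mm² — area = 274.44 mm². Checking containment: the cross-section at z = 12.84 is a subset of the cross-section at z = 12.6.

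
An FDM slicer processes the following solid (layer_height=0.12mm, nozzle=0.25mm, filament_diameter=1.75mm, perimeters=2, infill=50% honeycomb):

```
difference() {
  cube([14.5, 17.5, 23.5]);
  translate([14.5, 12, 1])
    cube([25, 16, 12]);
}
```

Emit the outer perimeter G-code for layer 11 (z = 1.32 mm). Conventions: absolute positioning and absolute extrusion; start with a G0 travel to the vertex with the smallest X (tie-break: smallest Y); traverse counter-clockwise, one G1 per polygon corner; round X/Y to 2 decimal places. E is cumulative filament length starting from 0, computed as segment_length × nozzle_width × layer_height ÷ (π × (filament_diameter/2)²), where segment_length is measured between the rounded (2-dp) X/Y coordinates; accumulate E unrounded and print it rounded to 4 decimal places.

G0 X0.00 Y0.00 Z1.32
G1 X14.50 Y0.00 E0.1809
G1 X14.50 Y17.50 E0.3991
G1 X0.00 Y17.50 E0.5800
G1 X0.00 Y0.00 E0.7982

At z = 1.32 mm: the 14.5×17.5 cube contributes its full rectangle; the 25×16 cube at (14.5, 12) contributes its full rectangle; Taking the first minus the rest: starting from the 14.5×17.5 cube, the 25×16 cube at (14.5, 12) misses the remaining region (no effect) — 1 connected region. The outline is a single polygon with 4 vertices. Extrusion per mm of travel: 0.25 × 0.12 / (π × 0.875²) = 0.012473. Accumulating E over each segment gives final E = 0.7982.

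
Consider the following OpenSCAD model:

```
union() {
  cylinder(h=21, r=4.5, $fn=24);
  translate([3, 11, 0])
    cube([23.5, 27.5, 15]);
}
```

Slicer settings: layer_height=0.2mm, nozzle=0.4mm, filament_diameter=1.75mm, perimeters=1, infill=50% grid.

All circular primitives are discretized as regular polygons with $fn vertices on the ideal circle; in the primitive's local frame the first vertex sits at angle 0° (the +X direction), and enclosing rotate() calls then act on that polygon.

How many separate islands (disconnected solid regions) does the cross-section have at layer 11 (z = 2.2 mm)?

At z = 2.2 mm: the r=4.5 cylinder gives a regular 24-gon of circumradius 4.5 (constant along its height); the 23.5×27.5 cube at (3, 11) contributes its full rectangle; Combining (union): the 2 present regions are separate (no shared area or edge), so areas and boundary lengths simply add and each stays a separate island — 2 connected regions. Overall, the cross-section has 2 separate islands. Island count = 2.

2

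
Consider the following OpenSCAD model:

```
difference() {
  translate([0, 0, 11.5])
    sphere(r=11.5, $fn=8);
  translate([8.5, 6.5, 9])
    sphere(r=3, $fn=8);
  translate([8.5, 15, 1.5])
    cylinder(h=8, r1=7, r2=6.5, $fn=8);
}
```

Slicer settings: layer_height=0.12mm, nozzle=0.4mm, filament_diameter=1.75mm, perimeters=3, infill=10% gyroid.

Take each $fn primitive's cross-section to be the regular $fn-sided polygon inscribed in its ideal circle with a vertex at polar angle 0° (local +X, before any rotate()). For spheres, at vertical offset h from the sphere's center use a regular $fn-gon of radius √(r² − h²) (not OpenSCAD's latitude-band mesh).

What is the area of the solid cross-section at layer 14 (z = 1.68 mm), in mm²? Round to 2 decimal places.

At z = 1.68 mm: the sphere: section is a regular 8-gon, circumradius = √(r²−h²) = √(11.5²−9.82²) = 5.985 (area = (8/2)·5.985²·sin(360°/8) = 101.31 mm²); the sphere at (8.5, 6.5) is absent (|z−center|=7.320 > r=3); the cone at (8.5, 15) (r1=7→r2=6.5) has section circumradius 6.989 here — a regular 8-gon (area = (8/2)·6.989²·sin(360°/8) = 138.15 mm²); After the difference (first − rest): starting from the r=11.5 sphere (101.31 mm²), the cone at (8.5, 15) misses the remaining region (no effect) — area = 101.31 mm². Overall, the cross-section is a single solid region. Net area = 101.31 mm².

101.31 mm²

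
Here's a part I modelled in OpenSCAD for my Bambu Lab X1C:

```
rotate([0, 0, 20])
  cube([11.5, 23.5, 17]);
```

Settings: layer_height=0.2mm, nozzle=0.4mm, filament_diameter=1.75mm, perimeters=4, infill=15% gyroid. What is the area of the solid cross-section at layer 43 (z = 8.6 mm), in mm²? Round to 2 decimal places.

At z = 8.6 mm: the cube is present — its section is the full 11.5×23.5 rectangle (area 270.25 mm²); (rotated 20° about Z; rotation is an isometry so areas/perimeters/island counts are preserved). Overall, the cross-section is a single solid region. Net area = 270.25 mm².

270.25 mm²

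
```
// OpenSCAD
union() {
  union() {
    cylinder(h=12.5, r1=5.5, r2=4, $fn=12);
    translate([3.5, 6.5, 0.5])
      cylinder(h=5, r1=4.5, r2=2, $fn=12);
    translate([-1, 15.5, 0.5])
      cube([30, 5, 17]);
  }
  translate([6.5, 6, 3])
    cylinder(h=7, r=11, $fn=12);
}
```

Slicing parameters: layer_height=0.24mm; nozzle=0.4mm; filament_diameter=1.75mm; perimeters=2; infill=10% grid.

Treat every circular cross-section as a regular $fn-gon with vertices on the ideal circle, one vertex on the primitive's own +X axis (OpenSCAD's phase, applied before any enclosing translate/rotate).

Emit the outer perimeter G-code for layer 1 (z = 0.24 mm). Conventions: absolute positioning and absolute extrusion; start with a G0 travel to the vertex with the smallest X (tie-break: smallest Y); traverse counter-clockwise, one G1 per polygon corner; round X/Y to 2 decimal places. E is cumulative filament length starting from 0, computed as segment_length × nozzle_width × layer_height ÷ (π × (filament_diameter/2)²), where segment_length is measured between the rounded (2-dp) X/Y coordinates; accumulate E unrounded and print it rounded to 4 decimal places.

G0 X-5.47 Y0.00 Z0.24
G1 X-4.74 Y-2.74 E0.1132
G1 X-2.74 Y-4.74 E0.2261
G1 X0.00 Y-5.47 E0.3392
G1 X2.74 Y-4.74 E0.4524
G1 X4.74 Y-2.74 E0.5653
G1 X5.47 Y0.00 E0.6785
G1 X4.74 Y2.74 E0.7916
G1 X2.74 Y4.74 E0.9045
G1 X0.00 Y5.47 E1.0177
G1 X-2.74 Y4.74 E1.1309
G1 X-4.74 Y2.74 E1.2438
G1 X-5.47 Y0.00 E1.3569

At z = 0.24 mm: the cone: at t=0.019 of its height the radius interpolates to r₁+(r₂−r₁)t = 5.471, giving a regular 12-gon of that circumradius; the cone at (3.5, 6.5) is not intersected at this z (z outside [0.5, 5.5]); the cube at (-1, 15.5) is absent (z outside [0.5, 17.5]); Merging all regions: only the cone is present, so the union is just that shape — 1 connected region; the cylinder at (6.5, 6) is not intersected at this z (z outside [3, 10]); Combining (union): only the result so far is present, so the union is just that shape — 1 connected region. The outline is a single polygon with 12 vertices. Extrusion per mm of travel: 0.4 × 0.24 / (π × 0.875²) = 0.039912. Accumulating E over each segment gives final E = 1.3569.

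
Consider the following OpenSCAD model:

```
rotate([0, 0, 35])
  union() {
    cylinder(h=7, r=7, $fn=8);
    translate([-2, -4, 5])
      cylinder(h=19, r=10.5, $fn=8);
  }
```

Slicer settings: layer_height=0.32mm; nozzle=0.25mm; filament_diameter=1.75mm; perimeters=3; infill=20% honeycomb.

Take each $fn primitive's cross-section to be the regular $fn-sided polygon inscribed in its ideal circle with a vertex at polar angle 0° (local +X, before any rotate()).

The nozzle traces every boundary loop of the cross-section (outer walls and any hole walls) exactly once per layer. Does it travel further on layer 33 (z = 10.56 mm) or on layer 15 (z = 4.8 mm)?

layer 33 (z = 10.56 mm)

Layer 33 (z = 10.56): the cylinder is not intersected at this z (z outside [0, 7]); the cylinder at (-2, -4): section is a regular 8-gon, circumradius r=10.5 (perimeter = 2·8·10.500·sin(180°/8) = 64.29 mm); Combining (union): only the r=10.5 cylinder at (-2, -4) is present, so the union is just that shape — boundary = 64.29 mm; (whole slice rotated 35° about Z — lengths, areas and connectivity unchanged). So its perimeter = 64.29 mm. Layer 15 (z = 4.8): the r=7 cylinder gives a regular 8-gon of circumradius 7 (constant along its height) (perimeter = 2·8·7.000·sin(180°/8) = 42.86 mm); the cylinder at (-2, -4) is not intersected at this z (z outside [5, 24]); Merging all regions: only the r=7 cylinder is present, so the union is just that shape — boundary = 42.86 mm; (whole slice rotated 35° about Z — lengths, areas and connectivity unchanged). So its perimeter = 42.86 mm. Layer 33 is larger (64.29 vs 42.86 mm).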